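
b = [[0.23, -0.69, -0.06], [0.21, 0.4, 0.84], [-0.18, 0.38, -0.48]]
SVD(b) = [[-0.33, 0.74, -0.59], [0.91, 0.08, -0.41], [-0.25, -0.67, -0.7]] @ diag([1.0442706906864172, 0.865246819448723, 0.1017185627463453]) @ [[0.15, 0.47, 0.87], [0.36, -0.85, 0.40], [-0.92, -0.25, 0.30]]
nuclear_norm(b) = 2.01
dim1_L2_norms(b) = [0.73, 0.95, 0.64]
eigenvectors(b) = [[-0.36, -0.97, -0.87], [-0.53, 0.0, 0.39], [0.76, 0.24, 0.29]]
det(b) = -0.09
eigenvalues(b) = [-0.66, 0.25, 0.56]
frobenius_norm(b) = 1.36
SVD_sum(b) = [[-0.05, -0.16, -0.30], [0.15, 0.45, 0.82], [-0.04, -0.13, -0.23]] + [[0.23, -0.54, 0.26], [0.03, -0.06, 0.03], [-0.21, 0.49, -0.23]] + [[0.05, 0.01, -0.02], [0.04, 0.01, -0.01], [0.07, 0.02, -0.02]]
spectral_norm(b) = 1.04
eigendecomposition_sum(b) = [[0.08, -0.06, 0.31], [0.11, -0.09, 0.45], [-0.16, 0.13, -0.65]] + [[0.37, 0.45, 0.49], [-0.0, -0.0, -0.00], [-0.09, -0.11, -0.12]] + [[-0.22,-1.08,-0.86], [0.1,0.49,0.39], [0.07,0.37,0.29]]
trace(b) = 0.15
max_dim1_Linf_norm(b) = 0.84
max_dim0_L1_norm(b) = 1.47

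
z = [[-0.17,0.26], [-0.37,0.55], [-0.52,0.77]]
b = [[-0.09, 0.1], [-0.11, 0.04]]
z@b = [[-0.01, -0.01], [-0.03, -0.01], [-0.04, -0.02]]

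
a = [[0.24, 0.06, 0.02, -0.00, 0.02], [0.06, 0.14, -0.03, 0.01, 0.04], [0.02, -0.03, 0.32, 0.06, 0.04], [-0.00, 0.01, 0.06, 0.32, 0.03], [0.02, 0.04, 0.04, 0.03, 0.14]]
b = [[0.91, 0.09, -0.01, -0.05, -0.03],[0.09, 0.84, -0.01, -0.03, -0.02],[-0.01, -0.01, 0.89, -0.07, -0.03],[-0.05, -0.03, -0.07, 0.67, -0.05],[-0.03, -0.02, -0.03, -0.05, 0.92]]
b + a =[[1.15, 0.15, 0.01, -0.05, -0.01], [0.15, 0.98, -0.04, -0.02, 0.02], [0.01, -0.04, 1.21, -0.01, 0.01], [-0.05, -0.02, -0.01, 0.99, -0.02], [-0.01, 0.02, 0.01, -0.02, 1.06]]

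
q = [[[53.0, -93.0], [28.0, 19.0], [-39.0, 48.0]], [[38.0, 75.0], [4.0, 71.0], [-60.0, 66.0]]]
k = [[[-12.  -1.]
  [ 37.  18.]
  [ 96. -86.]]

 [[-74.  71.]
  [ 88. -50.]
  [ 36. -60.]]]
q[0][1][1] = 19.0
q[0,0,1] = -93.0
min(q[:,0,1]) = -93.0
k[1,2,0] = 36.0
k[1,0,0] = -74.0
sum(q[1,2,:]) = 6.0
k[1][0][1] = 71.0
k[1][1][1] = -50.0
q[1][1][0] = 4.0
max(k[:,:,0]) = 96.0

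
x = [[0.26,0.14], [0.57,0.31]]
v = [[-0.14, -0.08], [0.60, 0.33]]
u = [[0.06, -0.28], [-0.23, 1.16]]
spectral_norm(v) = 0.70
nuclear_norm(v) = 0.71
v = u @ x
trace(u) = 1.22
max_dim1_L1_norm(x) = 0.88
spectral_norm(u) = 1.22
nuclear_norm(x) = 0.71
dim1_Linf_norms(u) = [0.28, 1.16]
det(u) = 0.01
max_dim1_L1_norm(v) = 0.93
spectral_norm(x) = 0.71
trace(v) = 0.19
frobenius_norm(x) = 0.71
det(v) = 0.00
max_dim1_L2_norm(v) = 0.68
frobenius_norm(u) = 1.22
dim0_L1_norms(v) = [0.74, 0.41]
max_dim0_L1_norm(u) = 1.44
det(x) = 0.00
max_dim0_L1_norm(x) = 0.83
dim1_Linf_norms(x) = [0.26, 0.57]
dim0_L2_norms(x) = [0.63, 0.34]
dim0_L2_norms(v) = [0.62, 0.34]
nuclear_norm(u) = 1.22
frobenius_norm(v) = 0.70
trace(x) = 0.57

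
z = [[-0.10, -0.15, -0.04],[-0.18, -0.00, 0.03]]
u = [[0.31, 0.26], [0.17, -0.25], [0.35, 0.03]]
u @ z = [[-0.08, -0.05, -0.0], [0.03, -0.03, -0.01], [-0.04, -0.05, -0.01]]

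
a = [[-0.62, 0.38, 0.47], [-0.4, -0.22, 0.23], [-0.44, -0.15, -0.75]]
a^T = [[-0.62, -0.4, -0.44], [0.38, -0.22, -0.15], [0.47, 0.23, -0.75]]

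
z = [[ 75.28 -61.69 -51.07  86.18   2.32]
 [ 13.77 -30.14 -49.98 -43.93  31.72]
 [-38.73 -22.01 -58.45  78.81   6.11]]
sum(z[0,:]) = 51.02000000000001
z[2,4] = 6.11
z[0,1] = -61.69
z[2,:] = [-38.73, -22.01, -58.45, 78.81, 6.11]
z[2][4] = 6.11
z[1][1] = -30.14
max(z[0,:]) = 86.18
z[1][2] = -49.98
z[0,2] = -51.07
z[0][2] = -51.07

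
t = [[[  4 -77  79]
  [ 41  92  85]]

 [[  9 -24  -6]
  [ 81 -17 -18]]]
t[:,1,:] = [[41, 92, 85], [81, -17, -18]]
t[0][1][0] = 41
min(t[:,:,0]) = 4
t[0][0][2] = 79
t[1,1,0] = 81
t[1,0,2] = -6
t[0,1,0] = 41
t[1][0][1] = -24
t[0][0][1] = -77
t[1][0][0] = 9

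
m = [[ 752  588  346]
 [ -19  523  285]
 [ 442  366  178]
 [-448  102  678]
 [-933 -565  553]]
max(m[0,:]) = 752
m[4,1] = -565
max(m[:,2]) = 678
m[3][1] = 102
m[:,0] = [752, -19, 442, -448, -933]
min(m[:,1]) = -565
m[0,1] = 588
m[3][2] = 678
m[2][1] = 366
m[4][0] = -933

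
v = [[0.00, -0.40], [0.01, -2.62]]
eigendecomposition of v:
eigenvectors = [[1.0,0.15],[0.00,0.99]]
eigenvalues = [-0.0, -2.62]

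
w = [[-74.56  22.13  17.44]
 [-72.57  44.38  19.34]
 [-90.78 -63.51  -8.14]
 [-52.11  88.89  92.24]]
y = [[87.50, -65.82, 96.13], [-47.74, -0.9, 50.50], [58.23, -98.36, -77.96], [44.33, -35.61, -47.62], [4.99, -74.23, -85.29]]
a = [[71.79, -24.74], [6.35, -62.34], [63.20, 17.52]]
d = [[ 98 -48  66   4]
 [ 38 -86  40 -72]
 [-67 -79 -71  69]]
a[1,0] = 6.35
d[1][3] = -72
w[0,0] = -74.56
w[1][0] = -72.57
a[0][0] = 71.79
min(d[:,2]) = -71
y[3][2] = -47.62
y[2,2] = -77.96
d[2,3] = 69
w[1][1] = 44.38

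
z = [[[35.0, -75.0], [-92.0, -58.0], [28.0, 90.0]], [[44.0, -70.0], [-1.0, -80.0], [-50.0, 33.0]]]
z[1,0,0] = 44.0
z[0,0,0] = 35.0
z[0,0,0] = 35.0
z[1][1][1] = -80.0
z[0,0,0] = 35.0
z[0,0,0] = 35.0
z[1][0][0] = 44.0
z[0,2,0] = 28.0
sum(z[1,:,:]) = -124.0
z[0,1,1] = -58.0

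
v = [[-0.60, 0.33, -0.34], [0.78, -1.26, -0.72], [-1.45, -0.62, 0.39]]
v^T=[[-0.6, 0.78, -1.45], [0.33, -1.26, -0.62], [-0.34, -0.72, 0.39]]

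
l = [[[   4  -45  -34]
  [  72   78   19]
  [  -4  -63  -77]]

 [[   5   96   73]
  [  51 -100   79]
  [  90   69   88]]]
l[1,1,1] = -100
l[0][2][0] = -4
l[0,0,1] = -45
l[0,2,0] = -4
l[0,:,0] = [4, 72, -4]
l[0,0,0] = 4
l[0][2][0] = -4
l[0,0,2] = -34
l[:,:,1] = [[-45, 78, -63], [96, -100, 69]]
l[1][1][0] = 51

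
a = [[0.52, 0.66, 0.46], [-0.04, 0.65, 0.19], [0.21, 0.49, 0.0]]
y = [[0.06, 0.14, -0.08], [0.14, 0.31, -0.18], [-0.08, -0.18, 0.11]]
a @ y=[[0.09, 0.19, -0.11], [0.07, 0.16, -0.09], [0.08, 0.18, -0.1]]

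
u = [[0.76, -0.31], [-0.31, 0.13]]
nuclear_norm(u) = 0.89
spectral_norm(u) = 0.89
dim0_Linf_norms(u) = [0.76, 0.31]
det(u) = 0.00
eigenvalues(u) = [0.89, 0.0]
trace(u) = 0.89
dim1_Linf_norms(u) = [0.76, 0.31]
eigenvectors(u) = [[0.93, 0.38], [-0.38, 0.93]]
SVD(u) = [[-0.93,0.38],[0.38,0.93]] @ diag([0.886955880150949, 0.0030441198490510197]) @ [[-0.93, 0.38],[0.38, 0.93]]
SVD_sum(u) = [[0.76, -0.31], [-0.31, 0.13]] + [[0.00, 0.00], [0.0, 0.0]]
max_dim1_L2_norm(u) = 0.82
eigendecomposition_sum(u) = [[0.76,-0.31], [-0.31,0.13]] + [[0.00, 0.00], [0.00, 0.00]]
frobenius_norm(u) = 0.89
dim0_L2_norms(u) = [0.82, 0.34]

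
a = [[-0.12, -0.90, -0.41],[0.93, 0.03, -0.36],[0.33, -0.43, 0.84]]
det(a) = 0.99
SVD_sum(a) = [[0.12, 0.01, -0.27],[0.28, 0.02, -0.64],[-0.26, -0.02, 0.6]] + [[0.28, -0.64, 0.1], [0.12, -0.26, 0.04], [0.25, -0.58, 0.09]] + [[-0.52, -0.27, -0.24], [0.53, 0.27, 0.24], [0.34, 0.17, 0.15]]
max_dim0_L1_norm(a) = 1.61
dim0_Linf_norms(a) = [0.93, 0.9, 0.84]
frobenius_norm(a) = 1.73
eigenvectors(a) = [[(-0.71+0j), (-0.71-0j), (-0.04+0j)], [(0.01+0.66j), (0.01-0.66j), -0.38+0.00j], [-0.03+0.26j, -0.03-0.26j, (0.93+0j)]]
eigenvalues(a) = [(-0.13+0.99j), (-0.13-0.99j), (1+0j)]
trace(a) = 0.75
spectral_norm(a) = 1.00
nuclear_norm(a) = 2.99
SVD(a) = [[-0.3, 0.71, -0.64], [-0.70, 0.29, 0.65], [0.65, 0.64, 0.41]] @ diag([1.003520748677068, 0.9994492055048517, 0.9906297959330398]) @ [[-0.40, -0.03, 0.92], [0.40, -0.91, 0.14], [0.83, 0.42, 0.37]]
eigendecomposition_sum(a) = [[(-0.06+0.49j),(-0.46-0.07j),(-0.19-0.01j)], [(0.46+0.05j),-0.06+0.42j,(-0+0.17j)], [(0.18+0.04j),-0.04+0.17j,(-0.01+0.07j)]] + [[-0.06-0.49j,(-0.46+0.07j),-0.19+0.01j], [0.46-0.05j,-0.06-0.42j,-0.00-0.17j], [(0.18-0.04j),-0.04-0.17j,(-0.01-0.07j)]] + [[0.00-0.00j,  0.01+0.00j,  -0.03+0.00j], [(0.01-0j),  0.14+0.00j,  (-0.35+0j)], [(-0.04+0j),  -0.35-0.00j,  0.86-0.00j]]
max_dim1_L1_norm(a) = 1.6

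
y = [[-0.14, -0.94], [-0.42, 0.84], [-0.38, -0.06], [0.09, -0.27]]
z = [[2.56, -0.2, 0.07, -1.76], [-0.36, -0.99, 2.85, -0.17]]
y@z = [[-0.02,0.96,-2.69,0.41], [-1.38,-0.75,2.36,0.60], [-0.95,0.14,-0.2,0.68], [0.33,0.25,-0.76,-0.11]]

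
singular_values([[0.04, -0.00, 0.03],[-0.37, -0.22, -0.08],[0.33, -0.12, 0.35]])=[0.59, 0.3, 0.0]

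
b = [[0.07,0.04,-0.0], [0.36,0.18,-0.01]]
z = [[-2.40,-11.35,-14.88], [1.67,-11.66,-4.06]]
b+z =[[-2.33,-11.31,-14.88],[2.03,-11.48,-4.07]]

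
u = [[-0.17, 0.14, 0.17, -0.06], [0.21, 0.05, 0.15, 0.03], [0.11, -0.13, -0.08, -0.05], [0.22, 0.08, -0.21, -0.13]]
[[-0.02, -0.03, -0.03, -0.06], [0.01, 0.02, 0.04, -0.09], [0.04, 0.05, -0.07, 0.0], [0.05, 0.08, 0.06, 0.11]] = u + [[0.15, -0.17, -0.20, 0.0], [-0.2, -0.03, -0.11, -0.12], [-0.07, 0.18, 0.01, 0.05], [-0.17, 0.0, 0.27, 0.24]]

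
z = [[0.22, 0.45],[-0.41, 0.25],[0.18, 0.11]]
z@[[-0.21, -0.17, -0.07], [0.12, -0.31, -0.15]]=[[0.01, -0.18, -0.08],  [0.12, -0.01, -0.01],  [-0.02, -0.06, -0.03]]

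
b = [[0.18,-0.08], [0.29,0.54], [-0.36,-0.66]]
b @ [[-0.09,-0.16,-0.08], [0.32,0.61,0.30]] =[[-0.04, -0.08, -0.04], [0.15, 0.28, 0.14], [-0.18, -0.34, -0.17]]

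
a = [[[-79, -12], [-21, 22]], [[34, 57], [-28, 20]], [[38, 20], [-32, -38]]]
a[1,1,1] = 20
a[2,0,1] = 20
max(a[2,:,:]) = 38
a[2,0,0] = 38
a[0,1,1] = 22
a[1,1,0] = -28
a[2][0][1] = 20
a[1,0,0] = 34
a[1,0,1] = 57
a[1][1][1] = 20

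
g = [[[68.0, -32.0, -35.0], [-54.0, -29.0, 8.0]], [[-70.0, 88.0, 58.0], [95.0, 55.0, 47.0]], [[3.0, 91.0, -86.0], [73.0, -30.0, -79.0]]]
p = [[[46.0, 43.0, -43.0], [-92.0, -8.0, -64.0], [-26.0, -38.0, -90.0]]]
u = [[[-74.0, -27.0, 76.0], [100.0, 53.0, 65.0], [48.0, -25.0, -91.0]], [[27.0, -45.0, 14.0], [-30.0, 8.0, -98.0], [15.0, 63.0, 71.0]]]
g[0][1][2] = 8.0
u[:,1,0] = [100.0, -30.0]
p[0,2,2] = -90.0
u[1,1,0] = -30.0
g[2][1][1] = -30.0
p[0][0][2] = -43.0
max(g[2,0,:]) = 91.0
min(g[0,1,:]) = -54.0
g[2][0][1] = 91.0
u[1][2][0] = 15.0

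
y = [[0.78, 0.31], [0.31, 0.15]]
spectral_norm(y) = 0.91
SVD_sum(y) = [[0.78, 0.32], [0.32, 0.13]] + [[0.00, -0.01], [-0.01, 0.02]]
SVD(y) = [[-0.93, -0.38], [-0.38, 0.93]] @ diag([0.9069558801509491, 0.023044119849050984]) @ [[-0.93, -0.38], [-0.38, 0.93]]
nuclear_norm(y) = 0.93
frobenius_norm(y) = 0.91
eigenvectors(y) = [[0.93,  -0.38], [0.38,  0.93]]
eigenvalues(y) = [0.91, 0.02]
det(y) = 0.02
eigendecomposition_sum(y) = [[0.78, 0.32], [0.32, 0.13]] + [[0.00,-0.01], [-0.01,0.02]]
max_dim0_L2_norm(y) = 0.84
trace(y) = 0.93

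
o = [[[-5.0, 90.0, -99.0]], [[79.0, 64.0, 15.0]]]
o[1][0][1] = 64.0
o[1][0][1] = 64.0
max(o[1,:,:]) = 79.0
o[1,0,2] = 15.0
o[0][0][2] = -99.0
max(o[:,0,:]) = 90.0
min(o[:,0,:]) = -99.0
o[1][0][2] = 15.0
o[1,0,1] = 64.0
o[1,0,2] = 15.0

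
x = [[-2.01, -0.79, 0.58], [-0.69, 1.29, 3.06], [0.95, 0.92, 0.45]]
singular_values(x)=[3.51, 2.48, 0.1]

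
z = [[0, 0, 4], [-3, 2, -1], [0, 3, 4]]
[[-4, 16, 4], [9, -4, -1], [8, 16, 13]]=z@ [[0, 0, 2], [4, 0, 3], [-1, 4, 1]]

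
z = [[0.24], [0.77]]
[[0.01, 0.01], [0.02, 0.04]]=z @ [[0.03, 0.05]]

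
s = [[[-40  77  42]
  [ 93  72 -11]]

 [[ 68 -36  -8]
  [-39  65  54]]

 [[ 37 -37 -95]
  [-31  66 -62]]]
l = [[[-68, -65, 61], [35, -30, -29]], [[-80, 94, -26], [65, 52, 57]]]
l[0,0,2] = 61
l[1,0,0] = -80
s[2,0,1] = -37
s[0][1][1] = 72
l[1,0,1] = 94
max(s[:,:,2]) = 54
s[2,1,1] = 66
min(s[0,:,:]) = -40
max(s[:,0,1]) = 77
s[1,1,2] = 54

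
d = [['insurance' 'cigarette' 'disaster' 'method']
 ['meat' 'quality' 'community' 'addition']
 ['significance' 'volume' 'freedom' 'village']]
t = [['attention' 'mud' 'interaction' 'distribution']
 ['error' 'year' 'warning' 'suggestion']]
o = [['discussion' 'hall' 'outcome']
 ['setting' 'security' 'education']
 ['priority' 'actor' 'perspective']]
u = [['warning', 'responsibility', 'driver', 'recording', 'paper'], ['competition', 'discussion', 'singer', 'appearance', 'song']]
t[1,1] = 'year'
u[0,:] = ['warning', 'responsibility', 'driver', 'recording', 'paper']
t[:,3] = ['distribution', 'suggestion']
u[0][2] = 'driver'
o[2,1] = 'actor'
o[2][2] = 'perspective'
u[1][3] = 'appearance'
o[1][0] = 'setting'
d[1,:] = ['meat', 'quality', 'community', 'addition']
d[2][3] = 'village'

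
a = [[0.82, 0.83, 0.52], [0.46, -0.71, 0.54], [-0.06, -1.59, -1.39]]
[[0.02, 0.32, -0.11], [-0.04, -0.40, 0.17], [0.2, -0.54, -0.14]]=a@[[0.11, 0.01, -0.16],[0.01, 0.46, -0.14],[-0.16, -0.14, 0.27]]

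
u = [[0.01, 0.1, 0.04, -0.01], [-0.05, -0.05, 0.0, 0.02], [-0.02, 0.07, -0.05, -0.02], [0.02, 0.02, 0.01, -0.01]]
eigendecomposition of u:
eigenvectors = [[-0.73+0.00j,(-0.73-0j),-0.12+0.00j,0.22+0.00j],  [0.21-0.34j,0.21+0.34j,-0.29+0.00j,(0.16+0j)],  [(-0.13-0.49j),(-0.13+0.49j),(0.95+0j),-0.25+0.00j],  [(-0.15+0.16j),-0.15-0.16j,(-0.02+0j),0.93+0.00j]]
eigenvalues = [(-0.01+0.08j), (-0.01-0.08j), (-0.07+0j), (-0+0j)]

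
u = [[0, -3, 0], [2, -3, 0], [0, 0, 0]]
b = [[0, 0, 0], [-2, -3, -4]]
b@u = [[0, 0, 0], [-6, 15, 0]]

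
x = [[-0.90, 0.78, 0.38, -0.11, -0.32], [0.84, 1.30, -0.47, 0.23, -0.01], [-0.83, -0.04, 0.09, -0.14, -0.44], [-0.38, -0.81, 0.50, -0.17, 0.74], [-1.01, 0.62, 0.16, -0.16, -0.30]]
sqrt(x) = [[-1.09,0.85,1.15,-0.15,-0.09],[0.34,1.18,-0.21,0.13,-0.09],[-1.99,0.48,1.44,-0.33,-0.16],[1.8,-1.59,-1.74,0.22,0.94],[-1.86,0.77,1.07,-0.35,0.3]]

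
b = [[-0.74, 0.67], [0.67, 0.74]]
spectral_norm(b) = 1.00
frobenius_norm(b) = 1.41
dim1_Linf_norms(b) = [0.74, 0.74]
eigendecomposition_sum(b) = [[-0.87, 0.34], [0.34, -0.13]] + [[0.13, 0.34],[0.34, 0.87]]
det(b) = -1.00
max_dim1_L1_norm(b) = 1.41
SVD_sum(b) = [[0.00, 0.67],[0.00, 0.74]] + [[-0.74, 0.00], [0.67, 0.00]]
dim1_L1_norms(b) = [1.41, 1.41]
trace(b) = 0.00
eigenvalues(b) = [-1.0, 1.0]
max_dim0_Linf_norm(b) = 0.74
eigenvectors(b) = [[-0.93, -0.36], [0.36, -0.93]]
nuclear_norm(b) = 2.00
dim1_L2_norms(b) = [1.0, 1.0]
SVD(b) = [[0.67, -0.74], [0.74, 0.67]] @ diag([0.9982484660644363, 0.9982484660644362]) @ [[0.00, 1.0], [1.0, 0.0]]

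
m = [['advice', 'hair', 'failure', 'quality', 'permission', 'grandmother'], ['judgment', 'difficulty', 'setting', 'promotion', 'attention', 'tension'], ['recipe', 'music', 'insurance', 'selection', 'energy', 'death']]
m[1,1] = 'difficulty'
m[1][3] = 'promotion'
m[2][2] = 'insurance'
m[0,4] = 'permission'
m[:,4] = ['permission', 'attention', 'energy']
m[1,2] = 'setting'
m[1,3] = 'promotion'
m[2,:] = ['recipe', 'music', 'insurance', 'selection', 'energy', 'death']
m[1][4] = 'attention'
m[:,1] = ['hair', 'difficulty', 'music']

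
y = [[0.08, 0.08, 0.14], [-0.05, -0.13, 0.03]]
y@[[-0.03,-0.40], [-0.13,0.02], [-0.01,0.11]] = [[-0.01, -0.01], [0.02, 0.02]]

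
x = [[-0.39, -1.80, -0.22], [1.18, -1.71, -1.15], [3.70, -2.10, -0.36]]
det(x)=6.749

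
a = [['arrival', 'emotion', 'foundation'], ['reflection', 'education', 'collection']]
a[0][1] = 'emotion'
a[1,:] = ['reflection', 'education', 'collection']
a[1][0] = 'reflection'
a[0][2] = 'foundation'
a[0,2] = 'foundation'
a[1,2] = 'collection'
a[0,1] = 'emotion'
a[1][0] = 'reflection'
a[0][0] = 'arrival'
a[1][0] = 'reflection'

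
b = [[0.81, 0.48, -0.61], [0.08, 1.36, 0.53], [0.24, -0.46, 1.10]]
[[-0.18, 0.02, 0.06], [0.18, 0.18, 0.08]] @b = [[-0.13,-0.09,0.19], [0.18,0.29,0.07]]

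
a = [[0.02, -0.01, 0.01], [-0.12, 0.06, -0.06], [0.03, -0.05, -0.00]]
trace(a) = 0.08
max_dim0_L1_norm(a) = 0.17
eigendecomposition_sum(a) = [[0.02, -0.01, 0.01], [-0.11, 0.07, -0.05], [0.05, -0.03, 0.02]] + [[-0.00, -0.0, 0.0], [-0.00, -0.00, 0.0], [0.0, 0.0, -0.00]] + [[0.00, 0.0, 0.00], [-0.01, -0.01, -0.01], [-0.02, -0.02, -0.02]]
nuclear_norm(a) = 0.19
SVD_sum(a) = [[0.02, -0.01, 0.01], [-0.12, 0.07, -0.05], [0.04, -0.02, 0.02]] + [[0.00, 0.0, 0.0],  [-0.00, -0.01, -0.01],  [-0.01, -0.03, -0.02]] + [[0.0,  0.0,  -0.0],[0.0,  0.0,  -0.0],[0.00,  0.00,  -0.0]]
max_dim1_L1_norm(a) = 0.24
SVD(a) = [[-0.16, 0.05, -0.99], [0.94, -0.3, -0.16], [-0.30, -0.95, -0.0]] @ diag([0.15600704289510417, 0.03552186041193703, 8.479305249532275e-18]) @ [[-0.80, 0.47, -0.37],[0.24, 0.82, 0.52],[-0.55, -0.33, 0.77]]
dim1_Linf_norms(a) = [0.02, 0.12, 0.05]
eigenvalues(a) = [0.11, -0.0, -0.03]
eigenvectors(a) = [[-0.15, 0.55, -0.08], [0.88, 0.33, 0.48], [-0.44, -0.77, 0.88]]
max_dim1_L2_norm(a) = 0.15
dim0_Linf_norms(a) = [0.12, 0.06, 0.06]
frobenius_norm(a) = 0.16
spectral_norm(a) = 0.16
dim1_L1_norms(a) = [0.04, 0.24, 0.08]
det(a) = -0.00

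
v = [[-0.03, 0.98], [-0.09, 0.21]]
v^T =[[-0.03, -0.09], [0.98, 0.21]]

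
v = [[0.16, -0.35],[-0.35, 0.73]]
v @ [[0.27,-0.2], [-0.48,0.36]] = [[0.21, -0.16], [-0.44, 0.33]]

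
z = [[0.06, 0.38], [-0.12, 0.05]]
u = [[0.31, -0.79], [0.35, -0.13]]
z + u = [[0.37, -0.41], [0.23, -0.08]]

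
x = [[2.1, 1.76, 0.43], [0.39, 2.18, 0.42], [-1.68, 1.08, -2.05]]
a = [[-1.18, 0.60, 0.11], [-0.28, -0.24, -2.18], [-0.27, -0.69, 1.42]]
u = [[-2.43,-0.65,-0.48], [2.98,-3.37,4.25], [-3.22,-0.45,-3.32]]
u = a @ x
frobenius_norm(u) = 8.15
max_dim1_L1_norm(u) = 10.6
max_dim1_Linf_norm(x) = 2.18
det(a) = 2.78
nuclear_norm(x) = 7.18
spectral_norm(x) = 3.47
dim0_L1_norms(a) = [1.73, 1.53, 3.71]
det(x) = -8.42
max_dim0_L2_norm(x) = 3.0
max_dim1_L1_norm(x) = 4.81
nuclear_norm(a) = 4.74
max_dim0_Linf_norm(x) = 2.18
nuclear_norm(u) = 11.56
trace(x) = 2.23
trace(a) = 0.00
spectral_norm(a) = 2.61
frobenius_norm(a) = 3.04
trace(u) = -9.12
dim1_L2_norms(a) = [1.33, 2.21, 1.6]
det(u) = -23.52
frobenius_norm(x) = 4.58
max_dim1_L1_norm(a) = 2.7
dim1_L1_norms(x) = [4.29, 2.99, 4.81]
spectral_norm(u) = 7.50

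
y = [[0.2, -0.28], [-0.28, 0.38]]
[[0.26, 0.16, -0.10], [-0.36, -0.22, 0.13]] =y @ [[0.83, -0.14, 0.35],[-0.34, -0.67, 0.61]]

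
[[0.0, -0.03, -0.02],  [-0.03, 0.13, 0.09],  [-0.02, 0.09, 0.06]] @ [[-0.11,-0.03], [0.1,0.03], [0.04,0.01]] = [[-0.00, -0.00], [0.02, 0.01], [0.01, 0.00]]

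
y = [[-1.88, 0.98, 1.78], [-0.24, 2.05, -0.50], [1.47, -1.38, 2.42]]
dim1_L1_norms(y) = [4.64, 2.79, 5.27]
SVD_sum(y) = [[-0.21, 0.30, -0.27], [-0.81, 1.16, -1.04], [1.39, -2.0, 1.79]] + [[-1.45, 0.89, 2.11], [-0.22, 0.13, 0.32], [-0.35, 0.21, 0.51]] + [[-0.22, -0.21, -0.06],  [0.79, 0.75, 0.23],  [0.43, 0.41, 0.12]]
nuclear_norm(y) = 7.65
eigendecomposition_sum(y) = [[-2.15, 0.74, 0.87],[-0.04, 0.02, 0.02],[0.64, -0.22, -0.26]] + [[0.20, -0.5, 0.62], [-0.32, 0.81, -1.00], [0.75, -1.91, 2.38]] + [[0.07, 0.73, 0.29], [0.12, 1.23, 0.49], [0.07, 0.75, 0.30]]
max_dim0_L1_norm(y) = 4.7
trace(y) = 2.59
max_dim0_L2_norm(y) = 3.05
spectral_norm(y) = 3.53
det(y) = -12.96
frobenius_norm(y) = 4.70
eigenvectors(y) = [[0.96, 0.23, 0.45], [0.02, -0.38, 0.76], [-0.29, 0.9, 0.47]]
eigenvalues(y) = [-2.39, 3.38, 1.6]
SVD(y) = [[-0.13, 0.96, -0.24], [-0.50, 0.15, 0.85], [0.86, 0.23, 0.46]] @ diag([3.5287995492723465, 2.8189481829229295, 1.302345915281645]) @ [[0.46, -0.66, 0.59], [-0.53, 0.33, 0.78], [0.71, 0.68, 0.2]]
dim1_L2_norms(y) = [2.77, 2.12, 3.15]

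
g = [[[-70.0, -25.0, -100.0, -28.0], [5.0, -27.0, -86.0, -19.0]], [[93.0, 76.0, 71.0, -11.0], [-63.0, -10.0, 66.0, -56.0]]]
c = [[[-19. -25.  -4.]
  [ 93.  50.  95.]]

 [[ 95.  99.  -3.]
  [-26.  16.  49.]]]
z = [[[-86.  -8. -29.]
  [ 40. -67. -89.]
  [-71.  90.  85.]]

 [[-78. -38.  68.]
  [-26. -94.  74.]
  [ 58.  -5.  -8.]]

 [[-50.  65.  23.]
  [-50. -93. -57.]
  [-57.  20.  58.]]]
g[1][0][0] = 93.0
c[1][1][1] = 16.0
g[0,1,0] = 5.0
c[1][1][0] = -26.0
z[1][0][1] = -38.0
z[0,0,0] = -86.0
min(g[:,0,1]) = -25.0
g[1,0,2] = 71.0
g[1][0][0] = 93.0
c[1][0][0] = 95.0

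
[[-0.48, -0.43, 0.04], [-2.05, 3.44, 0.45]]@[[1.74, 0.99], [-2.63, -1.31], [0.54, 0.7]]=[[0.32, 0.12], [-12.37, -6.22]]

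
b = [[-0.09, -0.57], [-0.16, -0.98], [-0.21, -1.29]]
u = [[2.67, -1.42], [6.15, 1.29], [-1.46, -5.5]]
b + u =[[2.58, -1.99], [5.99, 0.31], [-1.67, -6.79]]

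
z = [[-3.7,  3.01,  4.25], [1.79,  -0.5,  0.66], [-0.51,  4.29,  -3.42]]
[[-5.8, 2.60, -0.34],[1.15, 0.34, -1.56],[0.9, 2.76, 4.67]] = z @[[0.81, 0.34, -0.47], [-0.14, 0.9, 0.41], [-0.56, 0.27, -0.78]]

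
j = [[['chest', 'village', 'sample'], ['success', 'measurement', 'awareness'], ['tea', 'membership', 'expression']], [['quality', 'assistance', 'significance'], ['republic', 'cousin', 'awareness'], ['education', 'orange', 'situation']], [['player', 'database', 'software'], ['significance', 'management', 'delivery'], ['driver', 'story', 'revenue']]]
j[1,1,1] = 'cousin'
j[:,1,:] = [['success', 'measurement', 'awareness'], ['republic', 'cousin', 'awareness'], ['significance', 'management', 'delivery']]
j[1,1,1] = 'cousin'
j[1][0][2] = 'significance'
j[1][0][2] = 'significance'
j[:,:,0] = [['chest', 'success', 'tea'], ['quality', 'republic', 'education'], ['player', 'significance', 'driver']]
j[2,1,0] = 'significance'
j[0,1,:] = ['success', 'measurement', 'awareness']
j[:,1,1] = ['measurement', 'cousin', 'management']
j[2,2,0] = 'driver'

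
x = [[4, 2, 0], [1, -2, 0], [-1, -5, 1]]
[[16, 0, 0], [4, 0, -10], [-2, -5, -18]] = x @ [[4, 0, -2], [0, 0, 4], [2, -5, 0]]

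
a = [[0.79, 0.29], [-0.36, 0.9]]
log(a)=[[-0.16, 0.33], [-0.41, -0.04]]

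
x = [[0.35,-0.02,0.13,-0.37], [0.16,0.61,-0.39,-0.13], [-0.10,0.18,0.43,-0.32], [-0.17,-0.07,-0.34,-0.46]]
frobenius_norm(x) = 1.24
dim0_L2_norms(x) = [0.43, 0.64, 0.69, 0.68]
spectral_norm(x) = 0.80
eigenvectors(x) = [[(-0.31+0j), 0.47+0.07j, (0.47-0.07j), 0.80+0.00j],[(-0.14+0j), -0.67+0.00j, (-0.67-0j), (0.24+0j)],[-0.28+0.00j, 0.04+0.53j, 0.04-0.53j, (0.46+0j)],[-0.90+0.00j, -0.10-0.17j, (-0.1+0.17j), (-0.3+0j)]]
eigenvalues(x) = [(-0.63+0j), (0.5+0.26j), (0.5-0.26j), (0.56+0j)]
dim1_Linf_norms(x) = [0.37, 0.61, 0.43, 0.46]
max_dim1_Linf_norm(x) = 0.61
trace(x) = 0.93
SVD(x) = [[-0.18, -0.6, -0.05, -0.78],  [-0.88, 0.22, -0.41, 0.06],  [0.00, -0.74, -0.31, 0.6],  [-0.44, -0.2, 0.85, 0.2]] @ diag([0.7975823755562392, 0.6716285786811369, 0.5434484568354566, 0.3892829064626175]) @ [[-0.16, -0.63, 0.59, 0.48], [-0.1, 0.04, -0.62, 0.78], [-0.37, -0.68, -0.49, -0.41], [-0.91, 0.38, 0.16, -0.01]]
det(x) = -0.11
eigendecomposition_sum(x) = [[(-0.04-0j), (-0+0j), -0.06+0.00j, (-0.18+0j)],  [-0.02-0.00j, -0.00+0.00j, (-0.03+0j), -0.09+0.00j],  [(-0.03-0j), -0.00+0.00j, -0.05+0.00j, -0.17+0.00j],  [-0.11-0.00j, (-0.01+0j), (-0.16+0j), (-0.54+0j)]] + [[-0.04+0.14j, (-0.18-0.03j), 0.15-0.22j, (-0.01+0.02j)], [(0.02-0.2j), (0.26+0.01j), -0.17+0.33j, 0.00-0.03j], [-0.16-0.00j, (-0.01-0.2j), (0.27+0.11j), -0.03-0.00j], [0.06-0.02j, (0.03+0.07j), (-0.11+0j), (0.01-0j)]] + [[(-0.04-0.14j), -0.18+0.03j, 0.15+0.22j, (-0.01-0.02j)], [0.02+0.20j, 0.26-0.01j, -0.17-0.33j, 0.03j], [-0.16+0.00j, -0.01+0.20j, (0.27-0.11j), (-0.03+0j)], [0.06+0.02j, 0.03-0.07j, (-0.11-0j), 0.01+0.00j]] + [[(0.46-0j), 0.34-0.00j, -0.11+0.00j, -0.17+0.00j], [(0.13-0j), (0.1-0j), (-0.03+0j), -0.05+0.00j], [(0.26-0j), (0.2-0j), (-0.07+0j), -0.10+0.00j], [(-0.17+0j), (-0.13+0j), (0.04-0j), (0.07-0j)]]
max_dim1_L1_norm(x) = 1.29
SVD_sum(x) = [[0.02, 0.09, -0.09, -0.07], [0.12, 0.44, -0.41, -0.34], [-0.0, -0.0, 0.00, 0.0], [0.06, 0.22, -0.21, -0.17]] + [[0.04, -0.02, 0.25, -0.32], [-0.01, 0.01, -0.09, 0.11], [0.05, -0.02, 0.31, -0.39], [0.01, -0.01, 0.08, -0.1]] + [[0.01, 0.02, 0.01, 0.01], [0.08, 0.15, 0.11, 0.09], [0.06, 0.11, 0.08, 0.07], [-0.17, -0.31, -0.23, -0.19]] + [[0.27, -0.12, -0.05, 0.0], [-0.02, 0.01, 0.0, -0.0], [-0.21, 0.09, 0.04, -0.00], [-0.07, 0.03, 0.01, -0.0]]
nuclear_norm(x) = 2.40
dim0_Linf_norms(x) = [0.35, 0.61, 0.43, 0.46]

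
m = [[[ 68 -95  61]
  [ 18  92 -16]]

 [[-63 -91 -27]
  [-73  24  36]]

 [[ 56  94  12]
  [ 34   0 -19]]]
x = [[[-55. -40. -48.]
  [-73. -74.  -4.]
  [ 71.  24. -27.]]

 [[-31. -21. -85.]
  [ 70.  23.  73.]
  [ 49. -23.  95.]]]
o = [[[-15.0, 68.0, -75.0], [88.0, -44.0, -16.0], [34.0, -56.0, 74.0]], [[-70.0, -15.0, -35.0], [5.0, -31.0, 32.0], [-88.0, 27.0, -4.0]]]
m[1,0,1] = -91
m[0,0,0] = 68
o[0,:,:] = [[-15.0, 68.0, -75.0], [88.0, -44.0, -16.0], [34.0, -56.0, 74.0]]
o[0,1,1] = -44.0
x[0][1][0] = -73.0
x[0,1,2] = -4.0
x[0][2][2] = -27.0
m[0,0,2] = 61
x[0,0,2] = -48.0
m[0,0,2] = 61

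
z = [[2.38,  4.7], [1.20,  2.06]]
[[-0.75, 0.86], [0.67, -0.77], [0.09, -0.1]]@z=[[-0.75,-1.75], [0.67,1.56], [0.09,0.22]]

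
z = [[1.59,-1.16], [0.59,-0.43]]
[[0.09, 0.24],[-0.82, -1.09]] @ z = [[0.28, -0.21], [-1.95, 1.42]]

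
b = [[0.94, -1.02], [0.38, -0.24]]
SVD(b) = [[-0.95, -0.3], [-0.3, 0.95]] @ diag([1.4538167599069198, 0.11143082434293304]) @ [[-0.70, 0.72], [0.72, 0.70]]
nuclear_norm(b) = 1.57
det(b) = 0.16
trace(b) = 0.70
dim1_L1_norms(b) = [1.96, 0.62]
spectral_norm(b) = 1.45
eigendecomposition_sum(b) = [[(0.47-0.42j), (-0.51+0.9j)], [0.19-0.33j, (-0.12+0.62j)]] + [[0.47+0.42j, -0.51-0.90j],[0.19+0.33j, -0.12-0.62j]]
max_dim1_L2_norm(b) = 1.39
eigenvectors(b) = [[0.85+0.00j, 0.85-0.00j], [0.49-0.17j, 0.49+0.17j]]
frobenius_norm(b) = 1.46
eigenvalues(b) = [(0.35+0.2j), (0.35-0.2j)]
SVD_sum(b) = [[0.96, -1.00], [0.3, -0.31]] + [[-0.02, -0.02], [0.08, 0.07]]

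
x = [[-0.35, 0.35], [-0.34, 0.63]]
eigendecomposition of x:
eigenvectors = [[-0.93, -0.39], [-0.38, -0.92]]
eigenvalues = [-0.21, 0.49]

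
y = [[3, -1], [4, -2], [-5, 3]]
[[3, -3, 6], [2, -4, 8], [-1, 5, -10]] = y@[[2, -1, 2], [3, 0, 0]]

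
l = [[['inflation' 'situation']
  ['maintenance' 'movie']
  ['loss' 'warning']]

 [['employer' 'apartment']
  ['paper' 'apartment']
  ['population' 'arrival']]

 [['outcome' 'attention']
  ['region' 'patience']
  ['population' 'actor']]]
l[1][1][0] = 'paper'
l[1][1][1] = 'apartment'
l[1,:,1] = ['apartment', 'apartment', 'arrival']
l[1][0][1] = 'apartment'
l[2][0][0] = 'outcome'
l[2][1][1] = 'patience'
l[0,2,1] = 'warning'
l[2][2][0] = 'population'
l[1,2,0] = 'population'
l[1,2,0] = 'population'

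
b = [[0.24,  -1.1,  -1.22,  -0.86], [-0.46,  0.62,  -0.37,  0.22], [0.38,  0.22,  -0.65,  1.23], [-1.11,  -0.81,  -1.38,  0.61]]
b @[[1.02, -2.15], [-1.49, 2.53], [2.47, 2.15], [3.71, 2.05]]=[[-4.32, -7.68], [-1.49, 2.21], [3.02, 0.86], [-1.07, -1.38]]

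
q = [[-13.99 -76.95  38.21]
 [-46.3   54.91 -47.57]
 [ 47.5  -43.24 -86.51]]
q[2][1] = -43.24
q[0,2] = 38.21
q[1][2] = -47.57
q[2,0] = 47.5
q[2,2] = -86.51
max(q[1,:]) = 54.91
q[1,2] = -47.57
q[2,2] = -86.51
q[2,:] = [47.5, -43.24, -86.51]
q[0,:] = [-13.99, -76.95, 38.21]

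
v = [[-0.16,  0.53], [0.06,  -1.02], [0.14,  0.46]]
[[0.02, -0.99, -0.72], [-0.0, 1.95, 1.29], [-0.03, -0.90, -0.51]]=v@ [[-0.17, -0.15, 0.4], [-0.01, -1.92, -1.24]]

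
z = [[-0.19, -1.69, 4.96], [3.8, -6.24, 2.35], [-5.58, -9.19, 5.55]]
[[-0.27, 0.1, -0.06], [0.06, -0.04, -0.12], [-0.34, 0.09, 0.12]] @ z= [[0.77, 0.38, -1.44], [0.51, 1.25, -0.46], [-0.26, -1.09, -0.81]]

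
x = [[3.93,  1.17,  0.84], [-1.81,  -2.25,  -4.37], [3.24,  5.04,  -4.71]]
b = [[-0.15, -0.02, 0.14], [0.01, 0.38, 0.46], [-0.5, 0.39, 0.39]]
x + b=[[3.78, 1.15, 0.98], [-1.8, -1.87, -3.91], [2.74, 5.43, -4.32]]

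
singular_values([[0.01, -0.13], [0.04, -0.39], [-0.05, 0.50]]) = [0.65, 0.0]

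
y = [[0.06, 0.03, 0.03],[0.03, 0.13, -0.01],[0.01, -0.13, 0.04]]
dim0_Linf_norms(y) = [0.06, 0.13, 0.04]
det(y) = 0.00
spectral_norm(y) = 0.19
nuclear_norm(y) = 0.27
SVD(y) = [[-0.17,0.87,-0.46], [-0.7,0.22,0.68], [0.70,0.44,0.57]] @ diag([0.1901691035838745, 0.07568599591026358, 0.00270962454542899]) @ [[-0.13, -0.98, 0.16], [0.84, -0.02, 0.55], [-0.53, 0.20, 0.82]]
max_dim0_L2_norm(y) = 0.19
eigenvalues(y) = [0.14, 0.09, 0.0]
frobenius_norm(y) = 0.20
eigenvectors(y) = [[-0.07, 0.59, -0.54], [0.60, -0.23, 0.19], [-0.79, 0.77, 0.82]]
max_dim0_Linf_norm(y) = 0.13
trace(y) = 0.23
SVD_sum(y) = [[0.00, 0.03, -0.01], [0.02, 0.13, -0.02], [-0.02, -0.13, 0.02]] + [[0.06, -0.0, 0.04], [0.01, -0.0, 0.01], [0.03, -0.00, 0.02]] + [[0.0,-0.00,-0.00], [-0.0,0.00,0.00], [-0.0,0.0,0.0]]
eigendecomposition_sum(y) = [[-0.01, -0.02, -0.0], [0.06, 0.15, 0.0], [-0.07, -0.2, -0.0]] + [[0.07, 0.05, 0.03], [-0.03, -0.02, -0.01], [0.09, 0.06, 0.04]] + [[0.0,  -0.00,  -0.00], [-0.00,  0.0,  0.0], [-0.00,  0.0,  0.00]]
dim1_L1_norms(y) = [0.12, 0.17, 0.18]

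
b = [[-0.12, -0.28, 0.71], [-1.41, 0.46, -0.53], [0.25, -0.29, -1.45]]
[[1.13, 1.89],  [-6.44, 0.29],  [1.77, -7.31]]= b @ [[2.94, -0.46],[-4.72, 4.01],[0.23, 4.16]]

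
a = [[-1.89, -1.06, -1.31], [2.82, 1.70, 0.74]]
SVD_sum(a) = [[-2.02, -1.19, -0.82], [2.73, 1.61, 1.1]] + [[0.13, 0.13, -0.49], [0.09, 0.09, -0.36]]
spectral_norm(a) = 4.17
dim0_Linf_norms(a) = [2.82, 1.7, 1.31]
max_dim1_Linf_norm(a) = 2.82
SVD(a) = [[-0.59,  0.80], [0.80,  0.59]] @ diag([4.168436959023182, 0.6526356706843148]) @ [[0.81, 0.48, 0.33], [0.24, 0.24, -0.94]]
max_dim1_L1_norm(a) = 5.26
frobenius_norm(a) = 4.22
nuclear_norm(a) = 4.82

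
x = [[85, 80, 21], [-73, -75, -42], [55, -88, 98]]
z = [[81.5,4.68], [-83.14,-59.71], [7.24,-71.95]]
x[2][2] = 98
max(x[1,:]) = -42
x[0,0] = 85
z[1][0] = -83.14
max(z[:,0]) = 81.5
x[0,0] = 85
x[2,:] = [55, -88, 98]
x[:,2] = [21, -42, 98]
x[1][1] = -75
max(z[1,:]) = -59.71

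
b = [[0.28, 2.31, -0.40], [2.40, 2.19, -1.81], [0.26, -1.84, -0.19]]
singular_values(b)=[4.34, 2.02, 0.1]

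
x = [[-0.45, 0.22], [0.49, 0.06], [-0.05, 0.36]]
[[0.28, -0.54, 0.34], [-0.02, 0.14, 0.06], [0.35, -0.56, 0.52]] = x @ [[-0.16, 0.47, -0.06], [0.94, -1.49, 1.44]]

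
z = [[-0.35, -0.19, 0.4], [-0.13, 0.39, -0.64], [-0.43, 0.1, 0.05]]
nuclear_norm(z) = 1.49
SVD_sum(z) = [[-0.06, -0.23, 0.42], [0.09, 0.35, -0.63], [-0.01, -0.02, 0.04]] + [[-0.28, 0.07, -0.0], [-0.22, 0.05, -0.00], [-0.43, 0.10, -0.01]] + [[-0.01, -0.02, -0.01], [-0.00, -0.01, -0.01], [0.01, 0.02, 0.01]]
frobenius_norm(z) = 1.05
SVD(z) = [[0.55, 0.51, -0.66], [-0.83, 0.39, -0.40], [0.06, 0.77, 0.64]] @ diag([0.8735491908932335, 0.5742659262286831, 0.041598762751912245]) @ [[-0.12,-0.49,0.87], [-0.97,0.23,-0.01], [0.19,0.84,0.5]]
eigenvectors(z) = [[0.44+0.00j, (0.16+0.2j), (0.16-0.2j)],[(0.72+0j), (-0.82+0j), -0.82-0.00j],[(0.54+0j), (-0.36+0.37j), (-0.36-0.37j)]]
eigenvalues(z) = [(-0.17+0j), (0.13+0.32j), (0.13-0.32j)]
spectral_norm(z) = 0.87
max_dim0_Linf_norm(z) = 0.64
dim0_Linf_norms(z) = [0.43, 0.39, 0.64]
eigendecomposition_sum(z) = [[(-0.16+0j), (-0.07+0j), 0.09-0.00j], [-0.27+0.00j, (-0.12+0j), (0.15-0j)], [(-0.2+0j), -0.09+0.00j, 0.11-0.00j]] + [[-0.09+0.04j, (-0.06-0.05j), 0.15+0.04j],[0.07-0.32j, 0.25-0.04j, (-0.39+0.32j)],[(-0.12-0.17j), (0.09-0.13j), -0.03+0.32j]] + [[(-0.09-0.04j), (-0.06+0.05j), 0.15-0.04j],[(0.07+0.32j), 0.25+0.04j, -0.39-0.32j],[(-0.12+0.17j), 0.09+0.13j, -0.03-0.32j]]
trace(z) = 0.09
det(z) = -0.02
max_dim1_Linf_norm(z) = 0.64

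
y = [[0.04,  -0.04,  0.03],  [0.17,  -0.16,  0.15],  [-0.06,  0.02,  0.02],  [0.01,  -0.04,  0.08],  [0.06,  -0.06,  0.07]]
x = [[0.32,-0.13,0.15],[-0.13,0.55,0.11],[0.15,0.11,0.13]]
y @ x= [[0.02, -0.02, 0.01],[0.10, -0.09, 0.03],[-0.02, 0.02, -0.0],[0.02, -0.01, 0.01],[0.04, -0.03, 0.01]]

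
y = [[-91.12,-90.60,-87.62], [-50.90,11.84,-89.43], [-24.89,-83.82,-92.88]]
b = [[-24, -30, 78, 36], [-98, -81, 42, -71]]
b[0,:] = [-24, -30, 78, 36]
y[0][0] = -91.12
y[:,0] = [-91.12, -50.9, -24.89]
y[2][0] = -24.89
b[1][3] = -71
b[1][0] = -98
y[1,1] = 11.84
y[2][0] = -24.89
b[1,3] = -71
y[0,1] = -90.6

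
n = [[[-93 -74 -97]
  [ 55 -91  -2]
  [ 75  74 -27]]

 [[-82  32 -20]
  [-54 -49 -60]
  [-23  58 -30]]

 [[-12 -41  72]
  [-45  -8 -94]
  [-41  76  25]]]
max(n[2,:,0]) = -12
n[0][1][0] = 55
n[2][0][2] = 72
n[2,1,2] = -94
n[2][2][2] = 25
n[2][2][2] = 25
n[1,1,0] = -54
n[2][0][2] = 72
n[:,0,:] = [[-93, -74, -97], [-82, 32, -20], [-12, -41, 72]]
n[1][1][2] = -60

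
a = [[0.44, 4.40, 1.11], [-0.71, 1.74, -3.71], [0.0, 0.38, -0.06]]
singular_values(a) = [4.78, 3.92, 0.0]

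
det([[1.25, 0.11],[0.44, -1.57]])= -2.011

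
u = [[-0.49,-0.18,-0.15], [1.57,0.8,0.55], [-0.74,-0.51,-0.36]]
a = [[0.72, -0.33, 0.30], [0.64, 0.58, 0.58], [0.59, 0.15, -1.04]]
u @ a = [[-0.56, 0.03, -0.10], [1.97, 0.03, 0.36], [-1.07, -0.11, -0.14]]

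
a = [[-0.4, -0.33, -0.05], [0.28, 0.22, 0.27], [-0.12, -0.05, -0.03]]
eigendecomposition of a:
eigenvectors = [[(-0.69+0j),(-0.69-0j),(-0.56+0j)], [0.56+0.35j,0.56-0.35j,0.80+0.00j], [-0.25-0.16j,(-0.25+0.16j),0.21+0.00j]]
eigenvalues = [(-0.15+0.15j), (-0.15-0.15j), (0.1+0j)]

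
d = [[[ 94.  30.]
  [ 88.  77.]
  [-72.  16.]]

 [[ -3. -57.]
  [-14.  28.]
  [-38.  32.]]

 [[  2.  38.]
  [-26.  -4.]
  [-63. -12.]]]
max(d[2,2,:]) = -12.0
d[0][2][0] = -72.0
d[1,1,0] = -14.0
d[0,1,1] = 77.0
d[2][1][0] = -26.0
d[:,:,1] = [[30.0, 77.0, 16.0], [-57.0, 28.0, 32.0], [38.0, -4.0, -12.0]]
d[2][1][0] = -26.0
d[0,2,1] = 16.0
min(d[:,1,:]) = -26.0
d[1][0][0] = -3.0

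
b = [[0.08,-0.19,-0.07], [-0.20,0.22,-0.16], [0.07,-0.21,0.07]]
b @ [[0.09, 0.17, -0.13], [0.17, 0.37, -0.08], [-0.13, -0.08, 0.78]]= [[-0.02, -0.05, -0.05],[0.04, 0.06, -0.12],[-0.04, -0.07, 0.06]]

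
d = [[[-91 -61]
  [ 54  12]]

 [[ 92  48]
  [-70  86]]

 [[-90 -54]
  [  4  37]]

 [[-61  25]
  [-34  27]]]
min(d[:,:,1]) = -61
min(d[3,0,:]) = -61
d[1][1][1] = 86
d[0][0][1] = -61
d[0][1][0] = 54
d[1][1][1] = 86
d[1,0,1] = 48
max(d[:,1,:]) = 86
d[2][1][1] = 37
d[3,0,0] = -61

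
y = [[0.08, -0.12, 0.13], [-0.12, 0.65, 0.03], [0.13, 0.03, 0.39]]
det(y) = 0.00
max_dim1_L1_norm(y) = 0.8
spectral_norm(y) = 0.67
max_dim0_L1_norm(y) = 0.8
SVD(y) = [[-0.19, -0.33, -0.92], [0.98, -0.05, -0.19], [0.01, -0.94, 0.33]] @ diag([0.6742857327281726, 0.4366422437516561, 0.009072023520171179]) @ [[-0.19, 0.98, 0.01], [-0.33, -0.05, -0.94], [-0.92, -0.19, 0.33]]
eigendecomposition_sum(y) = [[0.01, 0.0, -0.0], [0.00, 0.0, -0.00], [-0.0, -0.00, 0.0]] + [[0.05, 0.01, 0.13], [0.01, 0.00, 0.02], [0.13, 0.02, 0.39]] + [[0.03, -0.13, -0.0], [-0.13, 0.65, 0.01], [-0.00, 0.01, 0.0]]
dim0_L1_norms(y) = [0.33, 0.8, 0.55]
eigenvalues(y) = [0.01, 0.44, 0.67]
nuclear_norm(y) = 1.12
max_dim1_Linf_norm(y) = 0.65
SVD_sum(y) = [[0.03, -0.13, -0.00], [-0.13, 0.65, 0.01], [-0.0, 0.01, 0.00]] + [[0.05, 0.01, 0.13], [0.01, 0.0, 0.02], [0.13, 0.02, 0.39]] + [[0.01, 0.00, -0.0], [0.00, 0.00, -0.00], [-0.00, -0.00, 0.00]]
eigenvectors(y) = [[-0.92, -0.33, -0.19], [-0.19, -0.05, 0.98], [0.33, -0.94, 0.01]]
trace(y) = 1.12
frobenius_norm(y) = 0.80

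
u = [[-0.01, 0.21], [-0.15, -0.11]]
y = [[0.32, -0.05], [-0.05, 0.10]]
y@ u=[[0.00, 0.07],[-0.01, -0.02]]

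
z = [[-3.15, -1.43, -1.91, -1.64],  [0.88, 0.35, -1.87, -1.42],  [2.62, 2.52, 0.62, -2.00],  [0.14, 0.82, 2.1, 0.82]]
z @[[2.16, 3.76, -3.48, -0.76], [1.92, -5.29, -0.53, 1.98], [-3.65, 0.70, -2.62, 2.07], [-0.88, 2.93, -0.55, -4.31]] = [[-1.13, -10.42, 17.63, 2.68], [10.65, -4.01, 2.43, 2.27], [9.99, -8.91, -10.98, 12.90], [-6.51, 0.06, -6.87, 2.33]]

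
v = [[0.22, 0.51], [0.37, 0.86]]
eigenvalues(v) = [0.0, 1.08]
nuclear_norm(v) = 1.09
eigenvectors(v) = [[-0.92, -0.51],[0.4, -0.86]]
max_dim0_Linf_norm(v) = 0.86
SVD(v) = [[-0.51,-0.86], [-0.86,0.51]] @ diag([1.0885769559518972, 0.0004593152530615226]) @ [[-0.4, -0.92], [-0.92, 0.4]]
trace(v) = 1.08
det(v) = 0.00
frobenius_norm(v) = 1.09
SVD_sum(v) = [[0.22, 0.51], [0.37, 0.86]] + [[0.0, -0.0], [-0.00, 0.0]]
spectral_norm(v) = 1.09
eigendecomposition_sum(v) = [[0.0, -0.0],[-0.0, 0.00]] + [[0.22, 0.51], [0.37, 0.86]]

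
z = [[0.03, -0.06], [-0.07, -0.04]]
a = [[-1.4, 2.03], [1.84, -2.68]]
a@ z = [[-0.18, 0.0], [0.24, -0.00]]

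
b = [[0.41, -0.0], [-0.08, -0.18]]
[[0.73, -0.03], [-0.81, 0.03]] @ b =[[0.3, 0.01], [-0.33, -0.01]]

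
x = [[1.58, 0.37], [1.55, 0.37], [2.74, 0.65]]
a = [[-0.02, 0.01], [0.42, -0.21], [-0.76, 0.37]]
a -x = [[-1.6, -0.36], [-1.13, -0.58], [-3.5, -0.28]]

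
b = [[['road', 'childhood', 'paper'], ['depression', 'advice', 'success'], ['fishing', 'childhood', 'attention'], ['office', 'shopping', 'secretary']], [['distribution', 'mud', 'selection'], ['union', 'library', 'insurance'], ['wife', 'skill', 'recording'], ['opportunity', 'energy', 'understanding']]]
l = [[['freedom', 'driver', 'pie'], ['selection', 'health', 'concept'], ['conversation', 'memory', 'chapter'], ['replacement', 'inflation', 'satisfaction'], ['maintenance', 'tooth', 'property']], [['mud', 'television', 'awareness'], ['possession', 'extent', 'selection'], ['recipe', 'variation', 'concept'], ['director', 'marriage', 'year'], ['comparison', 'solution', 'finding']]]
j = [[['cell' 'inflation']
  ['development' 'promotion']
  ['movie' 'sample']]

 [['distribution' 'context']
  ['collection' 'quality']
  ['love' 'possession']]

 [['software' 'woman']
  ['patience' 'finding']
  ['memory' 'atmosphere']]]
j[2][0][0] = 'software'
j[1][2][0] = 'love'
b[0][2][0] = 'fishing'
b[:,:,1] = [['childhood', 'advice', 'childhood', 'shopping'], ['mud', 'library', 'skill', 'energy']]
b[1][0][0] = 'distribution'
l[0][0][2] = 'pie'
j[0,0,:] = ['cell', 'inflation']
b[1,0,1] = 'mud'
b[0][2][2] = 'attention'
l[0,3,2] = 'satisfaction'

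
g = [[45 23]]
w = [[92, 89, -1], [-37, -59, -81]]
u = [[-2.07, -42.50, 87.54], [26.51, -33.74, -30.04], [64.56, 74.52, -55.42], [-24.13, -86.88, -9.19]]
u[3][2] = -9.19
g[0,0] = 45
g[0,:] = [45, 23]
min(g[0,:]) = 23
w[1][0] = -37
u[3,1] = -86.88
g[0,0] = 45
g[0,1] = 23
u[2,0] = 64.56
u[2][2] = -55.42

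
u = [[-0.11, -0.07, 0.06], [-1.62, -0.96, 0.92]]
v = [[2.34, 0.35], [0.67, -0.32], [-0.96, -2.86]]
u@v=[[-0.36, -0.19], [-5.32, -2.89]]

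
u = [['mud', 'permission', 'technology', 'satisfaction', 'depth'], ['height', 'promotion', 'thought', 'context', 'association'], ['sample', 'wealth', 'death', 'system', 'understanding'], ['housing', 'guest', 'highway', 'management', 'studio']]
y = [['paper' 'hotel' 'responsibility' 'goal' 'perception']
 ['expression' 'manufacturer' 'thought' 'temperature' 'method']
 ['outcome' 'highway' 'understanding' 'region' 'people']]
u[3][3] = 'management'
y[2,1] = 'highway'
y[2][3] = 'region'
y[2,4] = 'people'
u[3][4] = 'studio'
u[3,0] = 'housing'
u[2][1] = 'wealth'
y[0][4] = 'perception'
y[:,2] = ['responsibility', 'thought', 'understanding']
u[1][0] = 'height'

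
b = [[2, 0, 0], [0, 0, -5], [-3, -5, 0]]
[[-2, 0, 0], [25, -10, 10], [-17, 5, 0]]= b @ [[-1, 0, 0], [4, -1, 0], [-5, 2, -2]]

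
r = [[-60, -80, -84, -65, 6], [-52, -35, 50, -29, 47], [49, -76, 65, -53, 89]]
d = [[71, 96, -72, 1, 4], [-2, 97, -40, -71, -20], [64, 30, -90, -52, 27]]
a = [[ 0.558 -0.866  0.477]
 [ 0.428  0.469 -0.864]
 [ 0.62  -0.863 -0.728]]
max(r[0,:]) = 6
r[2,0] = 49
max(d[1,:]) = 97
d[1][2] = -40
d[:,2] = [-72, -40, -90]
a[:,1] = [-0.866, 0.469, -0.863]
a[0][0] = 0.558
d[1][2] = -40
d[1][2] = -40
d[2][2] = -90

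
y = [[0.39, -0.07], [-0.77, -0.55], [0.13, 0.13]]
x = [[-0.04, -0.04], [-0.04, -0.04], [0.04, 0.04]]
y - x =[[0.43,  -0.03], [-0.73,  -0.51], [0.09,  0.09]]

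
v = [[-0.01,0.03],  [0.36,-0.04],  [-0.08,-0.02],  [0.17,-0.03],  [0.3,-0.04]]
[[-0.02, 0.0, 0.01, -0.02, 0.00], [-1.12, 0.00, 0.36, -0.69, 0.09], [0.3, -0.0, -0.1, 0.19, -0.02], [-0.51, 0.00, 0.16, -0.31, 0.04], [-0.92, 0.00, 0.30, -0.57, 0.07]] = v@[[-3.33,0.01,1.07,-2.06,0.26],  [-1.92,0.01,0.62,-1.19,0.15]]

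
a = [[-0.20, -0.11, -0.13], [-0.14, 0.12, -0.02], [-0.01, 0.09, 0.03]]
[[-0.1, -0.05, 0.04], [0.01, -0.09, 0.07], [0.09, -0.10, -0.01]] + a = [[-0.30, -0.16, -0.09], [-0.13, 0.03, 0.05], [0.08, -0.01, 0.02]]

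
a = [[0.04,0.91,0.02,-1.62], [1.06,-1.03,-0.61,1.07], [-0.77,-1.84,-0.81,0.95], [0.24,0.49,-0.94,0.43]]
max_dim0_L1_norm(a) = 4.27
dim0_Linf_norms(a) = [1.06, 1.84, 0.94, 1.62]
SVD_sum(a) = [[-0.01, 1.19, 0.5, -1.11], [0.01, -1.12, -0.47, 1.05], [0.01, -1.49, -0.63, 1.4], [0.00, -0.15, -0.06, 0.14]] + [[-0.08, -0.04, 0.03, -0.03], [0.77, 0.38, -0.26, 0.29], [-0.71, -0.35, 0.23, -0.26], [0.64, 0.31, -0.21, 0.24]] + [[-0.15, 0.09, -0.42, -0.09], [0.06, -0.04, 0.18, 0.04], [-0.14, 0.08, -0.40, -0.09], [-0.25, 0.15, -0.71, -0.16]] + [[0.28,-0.33,-0.08,-0.38],  [0.22,-0.26,-0.06,-0.30],  [0.07,-0.08,-0.02,-0.1],  [-0.15,0.18,0.04,0.21]]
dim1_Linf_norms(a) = [1.62, 1.07, 1.84, 0.94]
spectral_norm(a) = 3.17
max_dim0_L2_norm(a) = 2.35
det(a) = 4.01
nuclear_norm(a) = 6.52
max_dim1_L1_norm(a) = 4.37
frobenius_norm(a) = 3.75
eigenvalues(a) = [(0.87+0.94j), (0.87-0.94j), (-1.56+0.18j), (-1.56-0.18j)]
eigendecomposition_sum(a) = [[0.26+0.36j, 0.07+0.36j, 0.11-0.21j, (-0.46+0.04j)], [(0.3-0.18j), 0.28-0.03j, -0.16-0.10j, (0.01+0.36j)], [(-0.33-0.03j), (-0.23-0.13j), (0.06+0.17j), 0.20-0.27j], [(0.24-0.44j), (0.32-0.25j), (-0.27-0.01j), (0.27+0.44j)]] + [[0.26-0.36j, 0.07-0.36j, (0.11+0.21j), -0.46-0.04j],[0.30+0.18j, (0.28+0.03j), (-0.16+0.1j), 0.01-0.36j],[(-0.33+0.03j), (-0.23+0.13j), (0.06-0.17j), 0.20+0.27j],[0.24+0.44j, (0.32+0.25j), (-0.27+0.01j), 0.27-0.44j]] + [[(-0.24-0.06j), (0.38+0.01j), -0.10-0.08j, -0.35-0.05j],[0.23+1.30j, -0.79-1.83j, (-0.15+0.67j), (0.53+1.77j)],[(-0.05+2.2j), (-0.69-3.27j), (-0.47+1.05j), (0.27+3.08j)],[(-0.12+0.72j), (-0.08-1.1j), (-0.2+0.32j), (-0.05+1.02j)]] + [[(-0.24+0.06j), 0.38-0.01j, (-0.1+0.08j), (-0.35+0.05j)], [0.23-1.30j, (-0.79+1.83j), (-0.15-0.67j), 0.53-1.77j], [-0.05-2.20j, (-0.69+3.27j), (-0.47-1.05j), 0.27-3.08j], [(-0.12-0.72j), -0.08+1.10j, (-0.2-0.32j), (-0.05-1.02j)]]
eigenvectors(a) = [[0.24-0.49j, 0.24+0.49j, 0.02-0.09j, (0.02+0.09j)], [-0.36-0.21j, (-0.36+0.21j), (-0.48+0.1j), (-0.48-0.1j)], [(0.15+0.37j), (0.15-0.37j), -0.82+0.00j, (-0.82-0j)], [-0.61+0.00j, (-0.61-0j), -0.27-0.04j, -0.27+0.04j]]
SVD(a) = [[0.54, 0.07, 0.45, -0.71],[-0.5, -0.63, -0.19, -0.56],[-0.67, 0.58, 0.43, -0.18],[-0.07, -0.52, 0.76, 0.39]] @ diag([3.17399690652385, 1.5020522950939854, 1.0305148138189812, 0.8166527773047508]) @ [[-0.0, 0.7, 0.29, -0.65],[-0.82, -0.40, 0.27, -0.30],[-0.32, 0.19, -0.91, -0.20],[-0.48, 0.56, 0.14, 0.66]]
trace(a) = -1.37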